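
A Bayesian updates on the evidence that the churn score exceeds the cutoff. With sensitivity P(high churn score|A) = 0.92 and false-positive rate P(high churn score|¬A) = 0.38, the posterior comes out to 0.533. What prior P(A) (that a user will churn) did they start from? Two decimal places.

P(A) = 0.32

In odds form, posterior odds = prior odds × likelihood ratio, so prior odds = posterior odds ÷ LR.
Posterior odds = 0.533/(1−0.533) = 1.1413. LR = 0.92/0.38 = 2.4211.
Prior odds = 1.1413/2.4211 = 0.4714, so P(A) = 0.4714/(1+0.4714) ≈ 0.32.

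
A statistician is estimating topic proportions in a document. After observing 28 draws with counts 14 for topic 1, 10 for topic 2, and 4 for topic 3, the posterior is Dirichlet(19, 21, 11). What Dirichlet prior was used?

Dirichlet(5, 11, 7)

For a Dirichlet(α) prior with multinomial counts c, the posterior is Dirichlet(α + c) componentwise.
Subtract each count from the matching posterior parameter: 19−14=5, 21−10=11, 11−4=7.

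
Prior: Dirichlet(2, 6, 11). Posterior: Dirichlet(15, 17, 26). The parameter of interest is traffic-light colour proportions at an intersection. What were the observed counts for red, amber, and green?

For a Dirichlet(α) prior with multinomial counts c, the posterior is Dirichlet(α + c) componentwise.
Counts are posterior − prior componentwise: 15−2=13, 17−6=11, 26−11=15.

counts (13, 11, 15)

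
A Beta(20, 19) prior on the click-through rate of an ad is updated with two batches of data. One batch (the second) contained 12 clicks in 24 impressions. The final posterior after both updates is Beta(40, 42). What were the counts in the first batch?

8 clicks and 11 non-clicks

Sequential conjugate updates are equivalent to a single update on the pooled data, so total successes = posterior α − prior α and total failures = posterior β − prior β.
Total across both batches: 40−20=20 clicks, 42−19=23 non-clicks.
Subtract the second batch: 20−12=8 clicks and 23−12=11 non-clicks.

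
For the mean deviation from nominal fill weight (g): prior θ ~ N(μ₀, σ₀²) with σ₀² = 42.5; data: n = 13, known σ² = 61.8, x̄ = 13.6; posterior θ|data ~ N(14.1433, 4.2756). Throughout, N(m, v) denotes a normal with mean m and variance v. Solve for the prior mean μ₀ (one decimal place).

With known observation variance, the Normal–Normal posterior has precision τ_n = τ₀ + n/σ² and mean μ_n = (τ₀μ₀ + (n/σ²)x̄)/τ_n.
Here τ₀ = 1/42.5 = 0.023529 and τ_data = 13/61.8 = 0.210356, so τ_n = 0.233885.
Rearranging for μ₀: μ₀ = (μ_n·τ_n − τ_data·x̄)/τ₀ = (14.1433·0.233885 − 0.210356·13.6) / 0.023529 = 0.447064/0.023529 ≈ 19.0.

μ₀ = 19.0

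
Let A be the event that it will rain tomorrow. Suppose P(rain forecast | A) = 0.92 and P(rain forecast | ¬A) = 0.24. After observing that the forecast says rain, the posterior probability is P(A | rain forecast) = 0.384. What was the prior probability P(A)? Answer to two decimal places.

P(A) = 0.14

Bayes' rule in odds form gives O(A|E) = O(A)·[P(E|A)/P(E|¬A)], hence O(A) = O(A|E)/LR.
Posterior odds = 0.384/(1−0.384) = 0.6234. LR = 0.92/0.24 = 3.8333.
Prior odds = 0.6234/3.8333 = 0.1626, so P(A) = 0.1626/(1+0.1626) ≈ 0.14.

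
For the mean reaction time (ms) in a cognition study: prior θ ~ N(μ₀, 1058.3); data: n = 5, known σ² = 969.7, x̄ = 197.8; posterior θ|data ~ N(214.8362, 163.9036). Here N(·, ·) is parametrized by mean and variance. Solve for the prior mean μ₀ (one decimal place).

μ₀ = 307.8

With known observation variance, the Normal–Normal posterior has precision τ_n = τ₀ + n/σ² and mean μ_n = (τ₀μ₀ + (n/σ²)x̄)/τ_n.
Here τ₀ = 1/1058.3 = 0.000945 and τ_data = 5/969.7 = 0.005156, so τ_n = 0.006101.
Rearranging for μ₀: μ₀ = (μ_n·τ_n − τ_data·x̄)/τ₀ = (214.8362·0.006101 − 0.005156·197.8) / 0.000945 = 0.290859/0.000945 ≈ 307.8.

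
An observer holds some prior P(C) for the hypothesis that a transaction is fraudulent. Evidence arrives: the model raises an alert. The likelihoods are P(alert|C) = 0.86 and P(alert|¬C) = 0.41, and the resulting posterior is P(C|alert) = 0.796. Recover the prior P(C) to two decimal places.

Bayes' rule in odds form gives O(C|E) = O(C)·[P(E|C)/P(E|¬C)], hence O(C) = O(C|E)/LR.
Posterior odds = 0.796/(1−0.796) = 3.9020. LR = 0.86/0.41 = 2.0976.
Prior odds = 3.9020/2.0976 = 1.8602, so P(C) = 1.8602/(1+1.8602) ≈ 0.65.

P(C) = 0.65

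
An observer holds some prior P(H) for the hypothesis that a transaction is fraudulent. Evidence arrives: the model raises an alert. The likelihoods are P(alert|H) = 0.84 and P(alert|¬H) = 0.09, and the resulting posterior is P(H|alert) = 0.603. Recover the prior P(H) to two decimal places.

P(H) = 0.14

Bayes' rule in odds form gives O(H|E) = O(H)·[P(E|H)/P(E|¬H)], hence O(H) = O(H|E)/LR.
Posterior odds = 0.603/(1−0.603) = 1.5189. LR = 0.84/0.09 = 9.3333.
Prior odds = 1.5189/9.3333 = 0.1627, so P(H) = 0.1627/(1+0.1627) ≈ 0.14.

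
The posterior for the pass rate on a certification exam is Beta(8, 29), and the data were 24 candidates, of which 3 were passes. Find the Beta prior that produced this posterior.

Beta(5, 8)

Under Beta–binomial conjugacy the posterior parameters are (α+s, β+f).
So α = 8 − 3 = 5 and β = 29 − 21 = 8.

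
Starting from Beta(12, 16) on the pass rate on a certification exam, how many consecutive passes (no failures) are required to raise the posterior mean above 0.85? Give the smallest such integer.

After k passes and 0 failures the posterior is Beta(12+k, 16), with mean (12+k)/(12+16+k).
Set (12+k)/(28+k) > 0.85 and solve: k > (0.85·28 − 12)/(1 − 0.85) = 78.667.
The smallest integer exceeding 78.667 is 79, and checking k=79: (91)/(107) = 0.8505 > 0.85.

k = 79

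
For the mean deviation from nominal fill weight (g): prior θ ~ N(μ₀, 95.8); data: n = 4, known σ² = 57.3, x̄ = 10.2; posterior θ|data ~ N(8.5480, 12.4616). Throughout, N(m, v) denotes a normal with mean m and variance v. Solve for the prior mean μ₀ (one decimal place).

μ₀ = -2.5

The posterior mean is a precision-weighted average: μ_n = (τ₀μ₀ + τ_data·x̄)/(τ₀+τ_data), with τ₀=1/σ₀² and τ_data=n/σ².
Here τ₀ = 1/95.8 = 0.010438 and τ_data = 4/57.3 = 0.069808, so τ_n = 0.080246.
Rearranging for μ₀: μ₀ = (μ_n·τ_n − τ_data·x̄)/τ₀ = (8.5480·0.080246 − 0.069808·10.2) / 0.010438 = -0.026099/0.010438 ≈ -2.5.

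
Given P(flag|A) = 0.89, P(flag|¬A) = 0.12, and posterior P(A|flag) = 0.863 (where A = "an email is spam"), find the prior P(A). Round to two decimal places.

P(A) = 0.46

In odds form, posterior odds = prior odds × likelihood ratio, so prior odds = posterior odds ÷ LR.
Posterior odds = 0.863/(1−0.863) = 6.2993. LR = 0.89/0.12 = 7.4167.
Prior odds = 6.2993/7.4167 = 0.8493, so P(A) = 0.8493/(1+0.8493) ≈ 0.46.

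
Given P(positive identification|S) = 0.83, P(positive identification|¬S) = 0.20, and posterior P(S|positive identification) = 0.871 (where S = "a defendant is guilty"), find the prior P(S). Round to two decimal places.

P(S) = 0.62

Bayes' rule in odds form gives O(S|E) = O(S)·[P(E|S)/P(E|¬S)], hence O(S) = O(S|E)/LR.
Posterior odds = 0.871/(1−0.871) = 6.7519. LR = 0.83/0.20 = 4.1500.
Prior odds = 6.7519/4.1500 = 1.6270, so P(S) = 1.6270/(1+1.6270) ≈ 0.62.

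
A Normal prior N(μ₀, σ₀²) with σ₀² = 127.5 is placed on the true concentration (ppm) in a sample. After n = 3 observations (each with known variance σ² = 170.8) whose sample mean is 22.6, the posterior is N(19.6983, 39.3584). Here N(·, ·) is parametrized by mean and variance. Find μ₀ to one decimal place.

μ₀ = 13.2

With known observation variance, the Normal–Normal posterior has precision τ_n = τ₀ + n/σ² and mean μ_n = (τ₀μ₀ + (n/σ²)x̄)/τ_n.
Here τ₀ = 1/127.5 = 0.007843 and τ_data = 3/170.8 = 0.017564, so τ_n = 0.025407.
Rearranging for μ₀: μ₀ = (μ_n·τ_n − τ_data·x̄)/τ₀ = (19.6983·0.025407 − 0.017564·22.6) / 0.007843 = 0.103528/0.007843 ≈ 13.2.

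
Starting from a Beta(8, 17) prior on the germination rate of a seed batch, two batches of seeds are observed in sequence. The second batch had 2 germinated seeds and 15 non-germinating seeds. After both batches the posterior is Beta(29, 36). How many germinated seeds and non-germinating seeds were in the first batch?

Because Beta–binomial updating is additive in the counts, the combined data contributed (α_post−α_prior, β_post−β_prior) successes and failures.
Total across both batches: 29−8=21 germinated seeds, 36−17=19 non-germinating seeds.
Subtract the second batch: 21−2=19 germinated seeds and 19−15=4 non-germinating seeds.

19 germinated seeds and 4 non-germinating seeds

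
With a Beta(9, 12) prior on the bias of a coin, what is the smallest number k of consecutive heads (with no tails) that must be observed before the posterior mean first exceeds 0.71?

After k heads and 0 tails the posterior is Beta(9+k, 12), with mean (9+k)/(9+12+k).
Set (9+k)/(21+k) > 0.71 and solve: k > (0.71·21 − 9)/(1 − 0.71) = 20.379.
The smallest integer exceeding 20.379 is 21, and checking k=21: (30)/(42) = 0.7143 > 0.71.

k = 21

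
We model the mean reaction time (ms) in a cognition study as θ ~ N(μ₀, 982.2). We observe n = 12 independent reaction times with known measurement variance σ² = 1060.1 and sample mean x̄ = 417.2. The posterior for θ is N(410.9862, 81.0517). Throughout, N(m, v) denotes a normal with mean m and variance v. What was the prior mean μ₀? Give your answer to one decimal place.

μ₀ = 341.9

With known observation variance, the Normal–Normal posterior has precision τ_n = τ₀ + n/σ² and mean μ_n = (τ₀μ₀ + (n/σ²)x̄)/τ_n.
Here τ₀ = 1/982.2 = 0.001018 and τ_data = 12/1060.1 = 0.011320, so τ_n = 0.012338.
Rearranging for μ₀: μ₀ = (μ_n·τ_n − τ_data·x̄)/τ₀ = (410.9862·0.012338 − 0.011320·417.2) / 0.001018 = 0.348044/0.001018 ≈ 341.9.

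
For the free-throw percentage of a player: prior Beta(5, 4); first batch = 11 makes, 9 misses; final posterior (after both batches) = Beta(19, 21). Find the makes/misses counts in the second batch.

3 makes and 8 misses

Because Beta–binomial updating is additive in the counts, the combined data contributed (α_post−α_prior, β_post−β_prior) successes and failures.
Total across both batches: 19−5=14 makes, 21−4=17 misses.
Subtract the first batch: 14−11=3 makes and 17−9=8 misses.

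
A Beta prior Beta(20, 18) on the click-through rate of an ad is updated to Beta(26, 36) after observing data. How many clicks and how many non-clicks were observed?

6 clicks and 18 non-clicks

A Beta(a, b) prior with s successes and f failures in binomial data gives a Beta(a+s, b+f) posterior.
So s = 26 − 20 = 6 and f = 36 − 18 = 18.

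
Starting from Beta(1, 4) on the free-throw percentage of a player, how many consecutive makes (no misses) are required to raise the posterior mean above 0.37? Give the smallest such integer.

k = 2

After k makes and 0 misses the posterior is Beta(1+k, 4), with mean (1+k)/(1+4+k).
Set (1+k)/(5+k) > 0.37 and solve: k > (0.37·5 − 1)/(1 − 0.37) = 1.349.
The smallest integer exceeding 1.349 is 2, and checking k=2: (3)/(7) = 0.4286 > 0.37.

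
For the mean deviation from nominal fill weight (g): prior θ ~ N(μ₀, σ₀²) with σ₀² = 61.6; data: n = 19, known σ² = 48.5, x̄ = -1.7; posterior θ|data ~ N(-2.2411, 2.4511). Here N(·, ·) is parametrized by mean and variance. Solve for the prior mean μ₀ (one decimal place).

The posterior mean is a precision-weighted average: μ_n = (τ₀μ₀ + τ_data·x̄)/(τ₀+τ_data), with τ₀=1/σ₀² and τ_data=n/σ².
Here τ₀ = 1/61.6 = 0.016234 and τ_data = 19/48.5 = 0.391753, so τ_n = 0.407987.
Rearranging for μ₀: μ₀ = (μ_n·τ_n − τ_data·x̄)/τ₀ = (-2.2411·0.407987 − 0.391753·-1.7) / 0.016234 = -0.248360/0.016234 ≈ -15.3.

μ₀ = -15.3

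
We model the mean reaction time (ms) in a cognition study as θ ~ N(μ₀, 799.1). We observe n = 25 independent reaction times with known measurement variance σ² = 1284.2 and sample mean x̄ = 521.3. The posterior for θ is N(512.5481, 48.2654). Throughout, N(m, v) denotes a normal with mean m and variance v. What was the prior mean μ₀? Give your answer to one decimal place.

With known observation variance, the Normal–Normal posterior has precision τ_n = τ₀ + n/σ² and mean μ_n = (τ₀μ₀ + (n/σ²)x̄)/τ_n.
Here τ₀ = 1/799.1 = 0.001251 and τ_data = 25/1284.2 = 0.019467, so τ_n = 0.020718.
Rearranging for μ₀: μ₀ = (μ_n·τ_n − τ_data·x̄)/τ₀ = (512.5481·0.020718 − 0.019467·521.3) / 0.001251 = 0.470824/0.001251 ≈ 376.4.

μ₀ = 376.4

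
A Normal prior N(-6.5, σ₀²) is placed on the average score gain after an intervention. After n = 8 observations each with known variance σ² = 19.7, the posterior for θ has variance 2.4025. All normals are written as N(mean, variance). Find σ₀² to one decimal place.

σ₀² = 98.6

For the Normal–Normal model with known σ², precisions add: τ_n = τ₀ + n/σ².
So 1/σ₀² = 1/2.4025 − 8/19.7 = 0.416233 − 0.406091 = 0.010142.
Hence σ₀² = 1/0.010142 ≈ 98.6.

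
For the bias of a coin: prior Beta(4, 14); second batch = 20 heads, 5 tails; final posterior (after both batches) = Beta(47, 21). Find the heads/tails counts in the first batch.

Sequential conjugate updates are equivalent to a single update on the pooled data, so total successes = posterior α − prior α and total failures = posterior β − prior β.
Total across both batches: 47−4=43 heads, 21−14=7 tails.
Subtract the second batch: 43−20=23 heads and 7−5=2 tails.

23 heads and 2 tails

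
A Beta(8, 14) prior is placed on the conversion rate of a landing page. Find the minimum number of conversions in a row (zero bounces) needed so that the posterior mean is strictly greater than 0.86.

After k conversions and 0 bounces the posterior is Beta(8+k, 14), with mean (8+k)/(8+14+k).
Set (8+k)/(22+k) > 0.86 and solve: k > (0.86·22 − 8)/(1 − 0.86) = 78.000.
The smallest integer exceeding 78.000 is 79, and checking k=79: (87)/(101) = 0.8614 > 0.86.

k = 79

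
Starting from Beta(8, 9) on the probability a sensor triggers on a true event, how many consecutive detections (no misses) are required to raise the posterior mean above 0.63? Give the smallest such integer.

k = 8

After k detections and 0 misses the posterior is Beta(8+k, 9), with mean (8+k)/(8+9+k).
Set (8+k)/(17+k) > 0.63 and solve: k > (0.63·17 − 8)/(1 − 0.63) = 7.324.
The smallest integer exceeding 7.324 is 8.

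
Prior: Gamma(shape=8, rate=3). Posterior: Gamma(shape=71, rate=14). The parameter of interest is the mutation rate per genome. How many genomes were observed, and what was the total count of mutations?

n = 11 genomes with total 63 mutations

A Gamma(α, β) prior (rate parametrization) on a Poisson rate with n observations summing to S gives posterior Gamma(α+S, β+n).
Matching: Σxᵢ = 71 − 8 = 63 and n = 14 − 3 = 11.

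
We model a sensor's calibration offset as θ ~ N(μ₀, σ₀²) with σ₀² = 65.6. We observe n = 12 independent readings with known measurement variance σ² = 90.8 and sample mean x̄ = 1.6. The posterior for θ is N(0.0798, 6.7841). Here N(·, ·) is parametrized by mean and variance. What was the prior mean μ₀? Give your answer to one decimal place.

The posterior mean is a precision-weighted average: μ_n = (τ₀μ₀ + τ_data·x̄)/(τ₀+τ_data), with τ₀=1/σ₀² and τ_data=n/σ².
Here τ₀ = 1/65.6 = 0.015244 and τ_data = 12/90.8 = 0.132159, so τ_n = 0.147403.
Rearranging for μ₀: μ₀ = (μ_n·τ_n − τ_data·x̄)/τ₀ = (0.0798·0.147403 − 0.132159·1.6) / 0.015244 = -0.199692/0.015244 ≈ -13.1.

μ₀ = -13.1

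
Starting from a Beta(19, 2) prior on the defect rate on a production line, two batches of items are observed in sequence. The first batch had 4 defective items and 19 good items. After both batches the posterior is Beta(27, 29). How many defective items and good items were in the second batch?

Sequential conjugate updates are equivalent to a single update on the pooled data, so total successes = posterior α − prior α and total failures = posterior β − prior β.
Total across both batches: 27−19=8 defective items, 29−2=27 good items.
Subtract the first batch: 8−4=4 defective items and 27−19=8 good items.

4 defective items and 8 good items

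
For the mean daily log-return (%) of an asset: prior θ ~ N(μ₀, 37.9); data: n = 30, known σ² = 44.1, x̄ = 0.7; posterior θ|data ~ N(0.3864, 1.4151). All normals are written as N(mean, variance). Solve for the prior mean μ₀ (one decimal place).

The posterior mean is a precision-weighted average: μ_n = (τ₀μ₀ + τ_data·x̄)/(τ₀+τ_data), with τ₀=1/σ₀² and τ_data=n/σ².
Here τ₀ = 1/37.9 = 0.026385 and τ_data = 30/44.1 = 0.680272, so τ_n = 0.706657.
Rearranging for μ₀: μ₀ = (μ_n·τ_n − τ_data·x̄)/τ₀ = (0.3864·0.706657 − 0.680272·0.7) / 0.026385 = -0.203138/0.026385 ≈ -7.7.

μ₀ = -7.7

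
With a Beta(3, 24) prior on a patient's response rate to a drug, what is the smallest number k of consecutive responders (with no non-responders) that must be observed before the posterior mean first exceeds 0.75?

After k responders and 0 non-responders the posterior is Beta(3+k, 24), with mean (3+k)/(3+24+k).
Set (3+k)/(27+k) > 0.75 and solve: k > (0.75·27 − 3)/(1 − 0.75) = 69.000.
The smallest integer exceeding 69.000 is 70.

k = 70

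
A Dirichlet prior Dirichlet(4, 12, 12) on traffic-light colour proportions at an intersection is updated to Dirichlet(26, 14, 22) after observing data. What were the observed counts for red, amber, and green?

counts (22, 2, 10)

For a Dirichlet(α) prior with multinomial counts c, the posterior is Dirichlet(α + c) componentwise.
Counts are posterior − prior componentwise: 26−4=22, 14−12=2, 22−12=10.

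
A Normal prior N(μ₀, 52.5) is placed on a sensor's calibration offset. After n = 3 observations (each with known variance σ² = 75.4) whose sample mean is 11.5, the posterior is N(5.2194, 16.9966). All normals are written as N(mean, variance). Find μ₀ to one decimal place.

μ₀ = -7.9

With known observation variance, the Normal–Normal posterior has precision τ_n = τ₀ + n/σ² and mean μ_n = (τ₀μ₀ + (n/σ²)x̄)/τ_n.
Here τ₀ = 1/52.5 = 0.019048 and τ_data = 3/75.4 = 0.039788, so τ_n = 0.058836.
Rearranging for μ₀: μ₀ = (μ_n·τ_n − τ_data·x̄)/τ₀ = (5.2194·0.058836 − 0.039788·11.5) / 0.019048 = -0.150473/0.019048 ≈ -7.9.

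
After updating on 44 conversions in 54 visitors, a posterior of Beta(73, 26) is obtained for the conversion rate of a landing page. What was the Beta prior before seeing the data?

A Beta(α, β) prior with s successes and f failures in binomial data gives a Beta(α+s, β+f) posterior.
So α = 73 − 44 = 29 and β = 26 − 10 = 16.

Beta(29, 16)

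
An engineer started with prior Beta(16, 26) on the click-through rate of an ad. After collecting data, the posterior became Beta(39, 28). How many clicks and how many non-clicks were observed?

Beta is conjugate to the binomial likelihood: posterior = Beta(α+s, β+f).
So s = 39 − 16 = 23 and f = 28 − 26 = 2.

23 clicks and 2 non-clicks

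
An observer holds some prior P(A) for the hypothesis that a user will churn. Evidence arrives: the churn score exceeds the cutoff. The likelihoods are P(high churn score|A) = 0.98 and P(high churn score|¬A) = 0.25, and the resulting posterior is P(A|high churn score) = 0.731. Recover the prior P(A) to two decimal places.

P(A) = 0.41

In odds form, posterior odds = prior odds × likelihood ratio, so prior odds = posterior odds ÷ LR.
Posterior odds = 0.731/(1−0.731) = 2.7175. LR = 0.98/0.25 = 3.9200.
Prior odds = 2.7175/3.9200 = 0.6932, so P(A) = 0.6932/(1+0.6932) ≈ 0.41.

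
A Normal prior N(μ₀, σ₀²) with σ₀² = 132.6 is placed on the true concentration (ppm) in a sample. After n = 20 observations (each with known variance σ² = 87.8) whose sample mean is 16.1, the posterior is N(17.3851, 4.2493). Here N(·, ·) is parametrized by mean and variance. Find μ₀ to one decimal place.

With known observation variance, the Normal–Normal posterior has precision τ_n = τ₀ + n/σ² and mean μ_n = (τ₀μ₀ + (n/σ²)x̄)/τ_n.
Here τ₀ = 1/132.6 = 0.007541 and τ_data = 20/87.8 = 0.227790, so τ_n = 0.235331.
Rearranging for μ₀: μ₀ = (μ_n·τ_n − τ_data·x̄)/τ₀ = (17.3851·0.235331 − 0.227790·16.1) / 0.007541 = 0.423834/0.007541 ≈ 56.2.

μ₀ = 56.2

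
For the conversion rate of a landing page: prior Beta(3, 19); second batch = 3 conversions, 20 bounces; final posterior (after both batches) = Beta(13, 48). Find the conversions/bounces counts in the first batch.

Because Beta–binomial updating is additive in the counts, the combined data contributed (α_post−α_prior, β_post−β_prior) successes and failures.
Total across both batches: 13−3=10 conversions, 48−19=29 bounces.
Subtract the second batch: 10−3=7 conversions and 29−20=9 bounces.

7 conversions and 9 bounces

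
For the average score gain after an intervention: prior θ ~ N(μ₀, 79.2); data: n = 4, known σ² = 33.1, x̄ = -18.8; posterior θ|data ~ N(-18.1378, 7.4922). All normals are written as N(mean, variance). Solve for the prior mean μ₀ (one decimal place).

The posterior mean is a precision-weighted average: μ_n = (τ₀μ₀ + τ_data·x̄)/(τ₀+τ_data), with τ₀=1/σ₀² and τ_data=n/σ².
Here τ₀ = 1/79.2 = 0.012626 and τ_data = 4/33.1 = 0.120846, so τ_n = 0.133472.
Rearranging for μ₀: μ₀ = (μ_n·τ_n − τ_data·x̄)/τ₀ = (-18.1378·0.133472 − 0.120846·-18.8) / 0.012626 = -0.148984/0.012626 ≈ -11.8.

μ₀ = -11.8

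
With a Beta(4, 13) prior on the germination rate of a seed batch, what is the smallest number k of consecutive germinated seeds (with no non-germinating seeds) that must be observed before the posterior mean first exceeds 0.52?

After k germinated seeds and 0 non-germinating seeds the posterior is Beta(4+k, 13), with mean (4+k)/(4+13+k).
Set (4+k)/(17+k) > 0.52 and solve: k > (0.52·17 − 4)/(1 − 0.52) = 10.083.
The smallest integer exceeding 10.083 is 11.

k = 11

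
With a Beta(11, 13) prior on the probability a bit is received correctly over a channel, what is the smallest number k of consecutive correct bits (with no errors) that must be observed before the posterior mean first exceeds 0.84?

k = 58

After k correct bits and 0 errors the posterior is Beta(11+k, 13), with mean (11+k)/(11+13+k).
Set (11+k)/(24+k) > 0.84 and solve: k > (0.84·24 − 11)/(1 − 0.84) = 57.250.
The smallest integer exceeding 57.250 is 58, and checking k=58: (69)/(82) = 0.8415 > 0.84.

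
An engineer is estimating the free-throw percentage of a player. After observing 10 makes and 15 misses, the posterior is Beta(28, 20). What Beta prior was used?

Beta(18, 5)

Beta is conjugate to the binomial likelihood: posterior = Beta(a+s, b+f).
Subtract the data counts: 28−10=18, 20−15=5.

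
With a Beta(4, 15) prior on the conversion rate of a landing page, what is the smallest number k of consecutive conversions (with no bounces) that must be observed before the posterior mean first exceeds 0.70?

k = 32

After k conversions and 0 bounces the posterior is Beta(4+k, 15), with mean (4+k)/(4+15+k).
Set (4+k)/(19+k) > 0.70 and solve: k > (0.70·19 − 4)/(1 − 0.70) = 31.000.
The smallest integer exceeding 31.000 is 32, and checking k=32: (36)/(51) = 0.7059 > 0.70.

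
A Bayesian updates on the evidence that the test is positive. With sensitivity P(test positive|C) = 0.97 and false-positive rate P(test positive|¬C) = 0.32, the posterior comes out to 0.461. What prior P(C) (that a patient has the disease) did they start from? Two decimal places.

P(C) = 0.22

Bayes' rule in odds form gives O(C|E) = O(C)·[P(E|C)/P(E|¬C)], hence O(C) = O(C|E)/LR.
Posterior odds = 0.461/(1−0.461) = 0.8553. LR = 0.97/0.32 = 3.0312.
Prior odds = 0.8553/3.0312 = 0.2822, so P(C) = 0.2822/(1+0.2822) ≈ 0.22.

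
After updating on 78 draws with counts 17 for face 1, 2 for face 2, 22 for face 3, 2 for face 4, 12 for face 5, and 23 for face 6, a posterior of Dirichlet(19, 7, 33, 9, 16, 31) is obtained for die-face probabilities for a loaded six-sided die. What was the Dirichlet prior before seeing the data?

For a Dirichlet(α) prior with multinomial counts c, the posterior is Dirichlet(α + c) componentwise.
Subtract each count from the matching posterior parameter: 19−17=2, 7−2=5, 33−22=11, 9−2=7, 16−12=4, 31−23=8.

Dirichlet(2, 5, 11, 7, 4, 8)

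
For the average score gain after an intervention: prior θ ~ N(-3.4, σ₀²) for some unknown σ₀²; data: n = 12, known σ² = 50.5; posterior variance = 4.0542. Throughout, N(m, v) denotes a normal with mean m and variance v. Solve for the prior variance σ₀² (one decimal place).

For the Normal–Normal model with known σ², precisions add: τ_n = τ₀ + n/σ².
So 1/σ₀² = 1/4.0542 − 12/50.5 = 0.246658 − 0.237624 = 0.009034.
Hence σ₀² = 1/0.009034 ≈ 110.7.

σ₀² = 110.7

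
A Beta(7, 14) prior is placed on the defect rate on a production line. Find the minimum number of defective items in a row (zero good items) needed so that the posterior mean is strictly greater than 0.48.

k = 6

After k defective items and 0 good items the posterior is Beta(7+k, 14), with mean (7+k)/(7+14+k).
Set (7+k)/(21+k) > 0.48 and solve: k > (0.48·21 − 7)/(1 − 0.48) = 5.923.
The smallest integer exceeding 5.923 is 6.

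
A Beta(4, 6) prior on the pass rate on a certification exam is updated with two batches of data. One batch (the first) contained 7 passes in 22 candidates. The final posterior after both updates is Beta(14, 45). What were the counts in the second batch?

3 passes and 24 failures

Because Beta–binomial updating is additive in the counts, the combined data contributed (α_post−α_prior, β_post−β_prior) successes and failures.
Total across both batches: 14−4=10 passes, 45−6=39 failures.
Subtract the first batch: 10−7=3 passes and 39−15=24 failures.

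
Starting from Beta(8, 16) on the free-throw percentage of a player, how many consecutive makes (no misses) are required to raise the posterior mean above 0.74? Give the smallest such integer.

After k makes and 0 misses the posterior is Beta(8+k, 16), with mean (8+k)/(8+16+k).
Set (8+k)/(24+k) > 0.74 and solve: k > (0.74·24 − 8)/(1 − 0.74) = 37.538.
The smallest integer exceeding 37.538 is 38.

k = 38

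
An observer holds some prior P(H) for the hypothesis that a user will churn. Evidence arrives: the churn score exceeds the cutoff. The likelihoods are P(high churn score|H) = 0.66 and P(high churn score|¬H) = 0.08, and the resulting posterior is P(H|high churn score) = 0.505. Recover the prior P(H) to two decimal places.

Bayes' rule in odds form gives O(H|E) = O(H)·[P(E|H)/P(E|¬H)], hence O(H) = O(H|E)/LR.
Posterior odds = 0.505/(1−0.505) = 1.0202. LR = 0.66/0.08 = 8.2500.
Prior odds = 1.0202/8.2500 = 0.1237, so P(H) = 0.1237/(1+0.1237) ≈ 0.11.

P(H) = 0.11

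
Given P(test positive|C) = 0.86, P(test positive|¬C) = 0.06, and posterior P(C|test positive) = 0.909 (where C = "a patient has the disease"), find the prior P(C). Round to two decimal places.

In odds form, posterior odds = prior odds × likelihood ratio, so prior odds = posterior odds ÷ LR.
Posterior odds = 0.909/(1−0.909) = 9.9890. LR = 0.86/0.06 = 14.3333.
Prior odds = 9.9890/14.3333 = 0.6969, so P(C) = 0.6969/(1+0.6969) ≈ 0.41.

P(C) = 0.41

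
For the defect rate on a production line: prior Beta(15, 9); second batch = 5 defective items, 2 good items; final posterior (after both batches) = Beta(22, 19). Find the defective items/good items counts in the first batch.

Sequential conjugate updates are equivalent to a single update on the pooled data, so total successes = posterior α − prior α and total failures = posterior β − prior β.
Total across both batches: 22−15=7 defective items, 19−9=10 good items.
Subtract the second batch: 7−5=2 defective items and 10−2=8 good items.

2 defective items and 8 good items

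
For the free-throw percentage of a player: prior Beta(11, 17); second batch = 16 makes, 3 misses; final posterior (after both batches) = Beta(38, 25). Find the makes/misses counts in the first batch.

Sequential conjugate updates are equivalent to a single update on the pooled data, so total successes = posterior α − prior α and total failures = posterior β − prior β.
Total across both batches: 38−11=27 makes, 25−17=8 misses.
Subtract the second batch: 27−16=11 makes and 8−3=5 misses.

11 makes and 5 misses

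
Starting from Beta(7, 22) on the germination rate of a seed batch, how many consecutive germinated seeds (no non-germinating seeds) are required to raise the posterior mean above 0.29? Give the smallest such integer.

After k germinated seeds and 0 non-germinating seeds the posterior is Beta(7+k, 22), with mean (7+k)/(7+22+k).
Set (7+k)/(29+k) > 0.29 and solve: k > (0.29·29 − 7)/(1 − 0.29) = 1.986.
The smallest integer exceeding 1.986 is 2, and checking k=2: (9)/(31) = 0.2903 > 0.29.

k = 2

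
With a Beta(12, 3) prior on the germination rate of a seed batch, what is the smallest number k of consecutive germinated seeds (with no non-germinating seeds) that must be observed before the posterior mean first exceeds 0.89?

After k germinated seeds and 0 non-germinating seeds the posterior is Beta(12+k, 3), with mean (12+k)/(12+3+k).
Set (12+k)/(15+k) > 0.89 and solve: k > (0.89·15 − 12)/(1 − 0.89) = 12.273.
The smallest integer exceeding 12.273 is 13, and checking k=13: (25)/(28) = 0.8929 > 0.89.

k = 13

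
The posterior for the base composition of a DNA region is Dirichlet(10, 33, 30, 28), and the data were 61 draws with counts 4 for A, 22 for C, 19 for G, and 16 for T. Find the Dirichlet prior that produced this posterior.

Dirichlet(6, 11, 11, 12)

For a Dirichlet(α) prior with multinomial counts c, the posterior is Dirichlet(α + c) componentwise.
Subtract each count from the matching posterior parameter: 10−4=6, 33−22=11, 30−19=11, 28−16=12.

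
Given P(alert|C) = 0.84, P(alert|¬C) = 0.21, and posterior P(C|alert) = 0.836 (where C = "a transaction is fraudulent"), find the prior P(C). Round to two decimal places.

P(C) = 0.56

Bayes' rule in odds form gives O(C|E) = O(C)·[P(E|C)/P(E|¬C)], hence O(C) = O(C|E)/LR.
Posterior odds = 0.836/(1−0.836) = 5.0976. LR = 0.84/0.21 = 4.0000.
Prior odds = 5.0976/4.0000 = 1.2744, so P(C) = 1.2744/(1+1.2744) ≈ 0.56.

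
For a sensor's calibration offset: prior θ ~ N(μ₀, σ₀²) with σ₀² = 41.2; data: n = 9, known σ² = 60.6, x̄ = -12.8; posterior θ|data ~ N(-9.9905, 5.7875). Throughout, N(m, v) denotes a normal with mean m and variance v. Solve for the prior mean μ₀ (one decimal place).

μ₀ = 7.2

The posterior mean is a precision-weighted average: μ_n = (τ₀μ₀ + τ_data·x̄)/(τ₀+τ_data), with τ₀=1/σ₀² and τ_data=n/σ².
Here τ₀ = 1/41.2 = 0.024272 and τ_data = 9/60.6 = 0.148515, so τ_n = 0.172787.
Rearranging for μ₀: μ₀ = (μ_n·τ_n − τ_data·x̄)/τ₀ = (-9.9905·0.172787 − 0.148515·-12.8) / 0.024272 = 0.174763/0.024272 ≈ 7.2.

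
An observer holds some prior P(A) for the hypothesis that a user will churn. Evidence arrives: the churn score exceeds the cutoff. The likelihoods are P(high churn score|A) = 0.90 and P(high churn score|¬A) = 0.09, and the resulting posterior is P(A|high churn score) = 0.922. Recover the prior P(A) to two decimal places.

In odds form, posterior odds = prior odds × likelihood ratio, so prior odds = posterior odds ÷ LR.
Posterior odds = 0.922/(1−0.922) = 11.8205. LR = 0.90/0.09 = 10.0000.
Prior odds = 11.8205/10.0000 = 1.1820, so P(A) = 1.1820/(1+1.1820) ≈ 0.54.

P(A) = 0.54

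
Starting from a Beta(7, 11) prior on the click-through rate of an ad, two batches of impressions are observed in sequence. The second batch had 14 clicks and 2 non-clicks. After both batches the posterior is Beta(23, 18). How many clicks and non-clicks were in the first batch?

2 clicks and 5 non-clicks

Sequential conjugate updates are equivalent to a single update on the pooled data, so total successes = posterior α − prior α and total failures = posterior β − prior β.
Total across both batches: 23−7=16 clicks, 18−11=7 non-clicks.
Subtract the second batch: 16−14=2 clicks and 7−2=5 non-clicks.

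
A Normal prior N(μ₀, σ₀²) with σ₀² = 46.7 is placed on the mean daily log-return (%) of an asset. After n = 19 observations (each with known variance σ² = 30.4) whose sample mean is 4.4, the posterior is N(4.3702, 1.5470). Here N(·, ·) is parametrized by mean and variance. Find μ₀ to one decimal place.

The posterior mean is a precision-weighted average: μ_n = (τ₀μ₀ + τ_data·x̄)/(τ₀+τ_data), with τ₀=1/σ₀² and τ_data=n/σ².
Here τ₀ = 1/46.7 = 0.021413 and τ_data = 19/30.4 = 0.625000, so τ_n = 0.646413.
Rearranging for μ₀: μ₀ = (μ_n·τ_n − τ_data·x̄)/τ₀ = (4.3702·0.646413 − 0.625000·4.4) / 0.021413 = 0.074954/0.021413 ≈ 3.5.

μ₀ = 3.5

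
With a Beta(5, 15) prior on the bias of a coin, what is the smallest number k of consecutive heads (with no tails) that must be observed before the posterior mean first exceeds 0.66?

After k heads and 0 tails the posterior is Beta(5+k, 15), with mean (5+k)/(5+15+k).
Set (5+k)/(20+k) > 0.66 and solve: k > (0.66·20 − 5)/(1 − 0.66) = 24.118.
The smallest integer exceeding 24.118 is 25, and checking k=25: (30)/(45) = 0.6667 > 0.66.

k = 25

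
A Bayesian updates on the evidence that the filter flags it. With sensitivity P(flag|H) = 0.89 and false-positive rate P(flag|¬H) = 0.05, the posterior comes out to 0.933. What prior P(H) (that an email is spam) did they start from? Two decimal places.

P(H) = 0.44

In odds form, posterior odds = prior odds × likelihood ratio, so prior odds = posterior odds ÷ LR.
Posterior odds = 0.933/(1−0.933) = 13.9254. LR = 0.89/0.05 = 17.8000.
Prior odds = 13.9254/17.8000 = 0.7823, so P(H) = 0.7823/(1+0.7823) ≈ 0.44.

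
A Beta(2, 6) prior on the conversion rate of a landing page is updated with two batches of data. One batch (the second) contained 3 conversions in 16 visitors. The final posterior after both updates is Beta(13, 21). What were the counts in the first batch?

8 conversions and 2 bounces

Because Beta–binomial updating is additive in the counts, the combined data contributed (α_post−α_prior, β_post−β_prior) successes and failures.
Total across both batches: 13−2=11 conversions, 21−6=15 bounces.
Subtract the second batch: 11−3=8 conversions and 15−13=2 bounces.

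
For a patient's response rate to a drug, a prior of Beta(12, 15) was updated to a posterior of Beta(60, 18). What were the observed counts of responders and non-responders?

Beta is conjugate to the binomial likelihood: posterior = Beta(α+s, β+f).
So s = 60 − 12 = 48 and f = 18 − 15 = 3.

48 responders and 3 non-responders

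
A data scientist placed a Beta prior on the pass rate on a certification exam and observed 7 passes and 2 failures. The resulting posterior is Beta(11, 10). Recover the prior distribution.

Beta(4, 8)

A Beta(a, b) prior with s successes and f failures in binomial data gives a Beta(a+s, b+f) posterior.
So a = 11 − 7 = 4 and b = 10 − 2 = 8.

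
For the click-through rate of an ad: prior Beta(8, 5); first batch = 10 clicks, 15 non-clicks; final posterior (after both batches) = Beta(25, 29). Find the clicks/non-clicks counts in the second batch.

Sequential conjugate updates are equivalent to a single update on the pooled data, so total successes = posterior α − prior α and total failures = posterior β − prior β.
Total across both batches: 25−8=17 clicks, 29−5=24 non-clicks.
Subtract the first batch: 17−10=7 clicks and 24−15=9 non-clicks.

7 clicks and 9 non-clicks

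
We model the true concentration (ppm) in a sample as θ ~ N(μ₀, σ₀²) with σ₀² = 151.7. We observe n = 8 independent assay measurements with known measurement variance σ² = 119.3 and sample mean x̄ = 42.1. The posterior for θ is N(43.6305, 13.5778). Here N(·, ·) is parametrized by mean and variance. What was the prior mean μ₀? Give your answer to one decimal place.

μ₀ = 59.2

With known observation variance, the Normal–Normal posterior has precision τ_n = τ₀ + n/σ² and mean μ_n = (τ₀μ₀ + (n/σ²)x̄)/τ_n.
Here τ₀ = 1/151.7 = 0.006592 and τ_data = 8/119.3 = 0.067058, so τ_n = 0.073650.
Rearranging for μ₀: μ₀ = (μ_n·τ_n − τ_data·x̄)/τ₀ = (43.6305·0.073650 − 0.067058·42.1) / 0.006592 = 0.390245/0.006592 ≈ 59.2.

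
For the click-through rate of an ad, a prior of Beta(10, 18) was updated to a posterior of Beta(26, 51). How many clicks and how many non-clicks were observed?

16 clicks and 33 non-clicks

A Beta(α, β) prior with s successes and f failures in binomial data gives a Beta(α+s, β+f) posterior.
So s = 26 − 10 = 16 and f = 51 − 18 = 33.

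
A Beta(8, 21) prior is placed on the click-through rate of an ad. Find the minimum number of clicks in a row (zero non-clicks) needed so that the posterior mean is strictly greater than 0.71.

After k clicks and 0 non-clicks the posterior is Beta(8+k, 21), with mean (8+k)/(8+21+k).
Set (8+k)/(29+k) > 0.71 and solve: k > (0.71·29 − 8)/(1 − 0.71) = 43.414.
The smallest integer exceeding 43.414 is 44, and checking k=44: (52)/(73) = 0.7123 > 0.71.

k = 44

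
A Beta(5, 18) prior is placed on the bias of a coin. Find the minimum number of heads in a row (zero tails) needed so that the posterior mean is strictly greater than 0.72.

k = 42

After k heads and 0 tails the posterior is Beta(5+k, 18), with mean (5+k)/(5+18+k).
Set (5+k)/(23+k) > 0.72 and solve: k > (0.72·23 − 5)/(1 − 0.72) = 41.286.
The smallest integer exceeding 41.286 is 42.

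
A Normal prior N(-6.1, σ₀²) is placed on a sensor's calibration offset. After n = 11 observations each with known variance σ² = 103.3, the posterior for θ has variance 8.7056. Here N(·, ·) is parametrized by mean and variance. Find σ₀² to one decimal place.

σ₀² = 119.3

For the Normal–Normal model with known σ², precisions add: τ_n = τ₀ + n/σ².
So 1/σ₀² = 1/8.7056 − 11/103.3 = 0.114869 − 0.106486 = 0.008383.
Hence σ₀² = 1/0.008383 ≈ 119.3.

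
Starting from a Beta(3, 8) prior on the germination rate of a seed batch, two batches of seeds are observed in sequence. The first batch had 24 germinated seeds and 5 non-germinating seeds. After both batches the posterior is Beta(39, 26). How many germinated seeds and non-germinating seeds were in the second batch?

12 germinated seeds and 13 non-germinating seeds

Sequential conjugate updates are equivalent to a single update on the pooled data, so total successes = posterior α − prior α and total failures = posterior β − prior β.
Total across both batches: 39−3=36 germinated seeds, 26−8=18 non-germinating seeds.
Subtract the first batch: 36−24=12 germinated seeds and 18−5=13 non-germinating seeds.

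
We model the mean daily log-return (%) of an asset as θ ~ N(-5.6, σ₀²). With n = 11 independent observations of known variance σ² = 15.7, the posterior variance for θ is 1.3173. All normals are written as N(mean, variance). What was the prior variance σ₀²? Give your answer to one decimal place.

σ₀² = 17.1

For the Normal–Normal model with known σ², precisions add: τ_n = τ₀ + n/σ².
So 1/σ₀² = 1/1.3173 − 11/15.7 = 0.759129 − 0.700637 = 0.058492.
Hence σ₀² = 1/0.058492 ≈ 17.1.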